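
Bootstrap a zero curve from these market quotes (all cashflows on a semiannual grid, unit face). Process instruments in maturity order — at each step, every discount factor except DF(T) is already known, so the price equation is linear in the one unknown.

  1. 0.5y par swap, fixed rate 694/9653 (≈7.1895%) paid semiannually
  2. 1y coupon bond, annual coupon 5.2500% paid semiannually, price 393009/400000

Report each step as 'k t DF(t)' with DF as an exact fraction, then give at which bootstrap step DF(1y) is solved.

1 1/2 9653/10000
2 1 9327/10000
DF(1y) is solved at step 2

step 1 [0.5y] swap r/2=347/9653: DF=(1 − 347/9653·(0))/(1+347/9653) = 9653/10000 ≈ 0.965300
step 2 [1y] bond c/2=21/800: DF=(393009/400000 − 21/800·(0.965300))/(1+21/800) = 9327/10000 ≈ 0.932700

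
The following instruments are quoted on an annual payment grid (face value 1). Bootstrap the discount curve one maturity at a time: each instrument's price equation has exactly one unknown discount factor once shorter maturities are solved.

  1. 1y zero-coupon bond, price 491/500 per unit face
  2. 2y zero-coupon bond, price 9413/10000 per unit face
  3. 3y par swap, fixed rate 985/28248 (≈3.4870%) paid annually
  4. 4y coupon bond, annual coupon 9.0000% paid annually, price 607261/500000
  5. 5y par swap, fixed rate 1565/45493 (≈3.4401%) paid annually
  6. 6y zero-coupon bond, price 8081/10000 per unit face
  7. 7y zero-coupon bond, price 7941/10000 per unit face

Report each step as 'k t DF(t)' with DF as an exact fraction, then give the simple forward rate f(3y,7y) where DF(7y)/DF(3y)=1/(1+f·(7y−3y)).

step 1 [1y] zero: DF = P = 491/500 ≈ 0.982000
step 2 [2y] zero: DF = P = 9413/10000 ≈ 0.941300
step 3 [3y] swap r/1=985/28248: DF=(1 − 985/28248·(0.982000+0.941300))/(1+985/28248) = 1803/2000 ≈ 0.901500
step 4 [4y] bond c/1=9/100: DF=(607261/500000 − 9/100·(0.982000+0.941300+0.901500))/(1+9/100) = 881/1000 ≈ 0.881000
step 5 [5y] swap r/1=1565/45493: DF=(1 − 1565/45493·(0.982000+0.941300+0.901500+0.881000))/(1+1565/45493) = 1687/2000 ≈ 0.843500
step 6 [6y] zero: DF = P = 8081/10000 ≈ 0.808100
step 7 [7y] zero: DF = P = 7941/10000 ≈ 0.794100

1 1 491/500
2 2 9413/10000
3 3 1803/2000
4 4 881/1000
5 5 1687/2000
6 6 8081/10000
7 7 7941/10000
f(3y,7y) = ((1803/2000)/(7941/10000) − 1)/(4) = 179/5294 ≈ 3.3812%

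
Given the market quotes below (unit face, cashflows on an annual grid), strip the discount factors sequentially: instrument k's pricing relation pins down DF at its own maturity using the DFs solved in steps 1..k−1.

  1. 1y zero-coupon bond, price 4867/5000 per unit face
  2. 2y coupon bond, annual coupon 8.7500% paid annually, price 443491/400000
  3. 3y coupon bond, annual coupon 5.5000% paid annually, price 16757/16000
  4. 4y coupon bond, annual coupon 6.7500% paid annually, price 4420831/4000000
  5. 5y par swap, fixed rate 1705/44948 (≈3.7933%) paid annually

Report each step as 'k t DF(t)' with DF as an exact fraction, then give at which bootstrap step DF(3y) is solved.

step 1 [1y] zero: DF = P = 4867/5000 ≈ 0.973400
step 2 [2y] bond c/1=7/80: DF=(443491/400000 − 7/80·(0.973400))/(1+7/80) = 2353/2500 ≈ 0.941200
step 3 [3y] bond c/1=11/200: DF=(16757/16000 − 11/200·(0.973400+0.941200))/(1+11/200) = 8929/10000 ≈ 0.892900
step 4 [4y] bond c/1=27/400: DF=(4420831/4000000 − 27/400·(0.973400+0.941200+0.892900))/(1+27/400) = 4289/5000 ≈ 0.857800
step 5 [5y] swap r/1=1705/44948: DF=(1 − 1705/44948·(0.973400+0.941200+0.892900+0.857800))/(1+1705/44948) = 1659/2000 ≈ 0.829500

1 1 4867/5000
2 2 2353/2500
3 3 8929/10000
4 4 4289/5000
5 5 1659/2000
DF(3y) is solved at step 3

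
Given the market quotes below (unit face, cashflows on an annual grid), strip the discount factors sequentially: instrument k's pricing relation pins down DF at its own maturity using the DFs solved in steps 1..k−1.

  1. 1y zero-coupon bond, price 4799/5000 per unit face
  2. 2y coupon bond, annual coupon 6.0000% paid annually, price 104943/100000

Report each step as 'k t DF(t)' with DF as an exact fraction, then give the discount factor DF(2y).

1 1 4799/5000
2 2 9357/10000
DF(2y) = 9357/10000 ≈ 0.935700

step 1 [1y] zero: DF = P = 4799/5000 ≈ 0.959800
step 2 [2y] bond c/1=3/50: DF=(104943/100000 − 3/50·(0.959800))/(1+3/50) = 9357/10000 ≈ 0.935700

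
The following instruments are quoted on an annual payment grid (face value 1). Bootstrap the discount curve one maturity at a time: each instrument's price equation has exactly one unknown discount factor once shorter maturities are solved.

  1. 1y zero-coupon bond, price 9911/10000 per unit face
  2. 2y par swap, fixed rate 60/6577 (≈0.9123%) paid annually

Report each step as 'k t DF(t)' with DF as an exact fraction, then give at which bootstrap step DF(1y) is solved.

step 1 [1y] zero: DF = P = 9911/10000 ≈ 0.991100
step 2 [2y] swap r/1=60/6577: DF=(1 − 60/6577·(0.991100))/(1+60/6577) = 491/500 ≈ 0.982000

1 1 9911/10000
2 2 491/500
DF(1y) is solved at step 1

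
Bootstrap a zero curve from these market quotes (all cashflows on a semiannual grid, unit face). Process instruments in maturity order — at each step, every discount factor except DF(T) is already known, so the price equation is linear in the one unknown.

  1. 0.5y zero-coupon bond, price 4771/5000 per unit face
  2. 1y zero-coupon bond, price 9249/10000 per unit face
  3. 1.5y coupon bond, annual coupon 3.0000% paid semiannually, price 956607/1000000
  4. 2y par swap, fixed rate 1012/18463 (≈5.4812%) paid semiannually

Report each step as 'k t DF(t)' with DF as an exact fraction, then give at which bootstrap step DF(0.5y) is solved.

step 1 [0.5y] zero: DF = P = 4771/5000 ≈ 0.954200
step 2 [1y] zero: DF = P = 9249/10000 ≈ 0.924900
step 3 [1.5y] bond c/2=3/200: DF=(956607/1000000 − 3/200·(0.954200+0.924900))/(1+3/200) = 9147/10000 ≈ 0.914700
step 4 [2y] swap r/2=506/18463: DF=(1 − 506/18463·(0.954200+0.924900+0.914700))/(1+506/18463) = 2247/2500 ≈ 0.898800

1 1/2 4771/5000
2 1 9249/10000
3 3/2 9147/10000
4 2 2247/2500
DF(0.5y) is solved at step 1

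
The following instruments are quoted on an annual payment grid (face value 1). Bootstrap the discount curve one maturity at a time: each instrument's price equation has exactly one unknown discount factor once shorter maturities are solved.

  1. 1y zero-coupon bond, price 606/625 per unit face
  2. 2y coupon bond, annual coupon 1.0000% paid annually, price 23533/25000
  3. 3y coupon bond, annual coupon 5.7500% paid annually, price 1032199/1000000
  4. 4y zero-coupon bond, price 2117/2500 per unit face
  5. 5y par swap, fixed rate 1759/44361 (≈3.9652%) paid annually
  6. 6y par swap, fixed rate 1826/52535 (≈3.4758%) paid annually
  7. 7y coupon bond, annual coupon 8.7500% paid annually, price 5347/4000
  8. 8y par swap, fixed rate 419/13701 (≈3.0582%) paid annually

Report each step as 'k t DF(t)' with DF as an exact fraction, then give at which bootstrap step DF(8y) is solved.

step 1 [1y] zero: DF = P = 606/625 ≈ 0.969600
step 2 [2y] bond c/1=1/100: DF=(23533/25000 − 1/100·(0.969600))/(1+1/100) = 1153/1250 ≈ 0.922400
step 3 [3y] bond c/1=23/400: DF=(1032199/1000000 − 23/400·(0.969600+0.922400))/(1+23/400) = 2183/2500 ≈ 0.873200
step 4 [4y] zero: DF = P = 2117/2500 ≈ 0.846800
step 5 [5y] swap r/1=1759/44361: DF=(1 − 1759/44361·(0.969600+0.922400+0.873200+0.846800))/(1+1759/44361) = 8241/10000 ≈ 0.824100
step 6 [6y] swap r/1=1826/52535: DF=(1 − 1826/52535·(0.969600+0.922400+0.873200+0.846800+0.824100))/(1+1826/52535) = 4087/5000 ≈ 0.817400
step 7 [7y] bond c/1=7/80: DF=(5347/4000 − 7/80·(0.969600+0.922400+0.873200+0.846800+0.824100+0.817400))/(1+7/80) = 1613/2000 ≈ 0.806500
step 8 [8y] swap r/1=419/13701: DF=(1 − 419/13701·(0.969600+0.922400+0.873200+0.846800+0.824100+0.817400+0.806500))/(1+419/13701) = 1581/2000 ≈ 0.790500

1 1 606/625
2 2 1153/1250
3 3 2183/2500
4 4 2117/2500
5 5 8241/10000
6 6 4087/5000
7 7 1613/2000
8 8 1581/2000
DF(8y) is solved at step 8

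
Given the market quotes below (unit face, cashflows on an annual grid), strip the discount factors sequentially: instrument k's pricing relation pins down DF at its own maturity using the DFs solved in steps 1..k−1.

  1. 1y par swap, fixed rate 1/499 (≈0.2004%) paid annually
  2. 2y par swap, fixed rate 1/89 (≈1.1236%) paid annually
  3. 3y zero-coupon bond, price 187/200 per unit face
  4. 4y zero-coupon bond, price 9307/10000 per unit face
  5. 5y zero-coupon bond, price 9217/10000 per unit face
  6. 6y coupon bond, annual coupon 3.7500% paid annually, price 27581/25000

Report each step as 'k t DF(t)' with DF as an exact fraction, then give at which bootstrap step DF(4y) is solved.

1 1 499/500
2 2 4889/5000
3 3 187/200
4 4 9307/10000
5 5 9217/10000
6 6 557/625
DF(4y) is solved at step 4

step 1 [1y] swap r/1=1/499: DF=(1 − 1/499·(0))/(1+1/499) = 499/500 ≈ 0.998000
step 2 [2y] swap r/1=1/89: DF=(1 − 1/89·(0.998000))/(1+1/89) = 4889/5000 ≈ 0.977800
step 3 [3y] zero: DF = P = 187/200 ≈ 0.935000
step 4 [4y] zero: DF = P = 9307/10000 ≈ 0.930700
step 5 [5y] zero: DF = P = 9217/10000 ≈ 0.921700
step 6 [6y] bond c/1=3/80: DF=(27581/25000 − 3/80·(0.998000+0.977800+0.935000+0.930700+0.921700))/(1+3/80) = 557/625 ≈ 0.891200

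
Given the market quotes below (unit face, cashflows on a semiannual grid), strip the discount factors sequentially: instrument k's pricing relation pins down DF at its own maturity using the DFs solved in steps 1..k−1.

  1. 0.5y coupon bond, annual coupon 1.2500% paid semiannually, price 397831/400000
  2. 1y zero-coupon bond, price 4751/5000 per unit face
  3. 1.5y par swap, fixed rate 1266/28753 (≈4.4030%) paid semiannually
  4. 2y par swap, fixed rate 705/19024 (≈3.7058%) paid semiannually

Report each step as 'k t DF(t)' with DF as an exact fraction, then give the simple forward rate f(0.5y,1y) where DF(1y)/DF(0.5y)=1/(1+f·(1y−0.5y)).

step 1 [0.5y] bond c/2=1/160: DF=(397831/400000 − 1/160·(0))/(1+1/160) = 2471/2500 ≈ 0.988400
step 2 [1y] zero: DF = P = 4751/5000 ≈ 0.950200
step 3 [1.5y] swap r/2=633/28753: DF=(1 − 633/28753·(0.988400+0.950200))/(1+633/28753) = 9367/10000 ≈ 0.936700
step 4 [2y] swap r/2=705/38048: DF=(1 − 705/38048·(0.988400+0.950200+0.936700))/(1+705/38048) = 1859/2000 ≈ 0.929500

1 1/2 2471/2500
2 1 4751/5000
3 3/2 9367/10000
4 2 1859/2000
f(0.5y,1y) = ((2471/2500)/(4751/5000) − 1)/(1/2) = 382/4751 ≈ 8.0404%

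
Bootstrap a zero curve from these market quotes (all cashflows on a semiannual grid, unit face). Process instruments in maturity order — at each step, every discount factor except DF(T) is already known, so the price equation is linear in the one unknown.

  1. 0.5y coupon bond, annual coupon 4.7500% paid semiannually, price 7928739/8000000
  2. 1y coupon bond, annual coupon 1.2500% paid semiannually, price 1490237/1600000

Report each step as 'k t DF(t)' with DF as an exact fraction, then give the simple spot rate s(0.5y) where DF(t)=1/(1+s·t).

step 1 [0.5y] bond c/2=19/800: DF=(7928739/8000000 − 19/800·(0))/(1+19/800) = 9681/10000 ≈ 0.968100
step 2 [1y] bond c/2=1/160: DF=(1490237/1600000 − 1/160·(0.968100))/(1+1/160) = 2299/2500 ≈ 0.919600

1 1/2 9681/10000
2 1 2299/2500
s(0.5y) = (1/(9681/10000) − 1)/(1/2) = 638/9681 ≈ 6.5902%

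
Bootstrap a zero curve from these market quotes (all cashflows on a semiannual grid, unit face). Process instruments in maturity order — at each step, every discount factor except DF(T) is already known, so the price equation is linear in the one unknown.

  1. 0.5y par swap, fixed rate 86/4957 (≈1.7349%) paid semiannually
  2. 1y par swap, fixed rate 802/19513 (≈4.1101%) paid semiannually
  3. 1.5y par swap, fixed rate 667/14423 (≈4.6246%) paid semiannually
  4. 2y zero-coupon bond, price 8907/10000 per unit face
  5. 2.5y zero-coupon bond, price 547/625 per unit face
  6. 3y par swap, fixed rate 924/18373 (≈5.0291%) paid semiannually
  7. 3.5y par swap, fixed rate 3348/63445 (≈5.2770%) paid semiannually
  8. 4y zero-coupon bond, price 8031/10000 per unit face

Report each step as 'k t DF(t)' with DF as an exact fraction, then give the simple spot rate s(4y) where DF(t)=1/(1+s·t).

1 1/2 4957/5000
2 1 9599/10000
3 3/2 9333/10000
4 2 8907/10000
5 5/2 547/625
6 3 4307/5000
7 7/2 4163/5000
8 4 8031/10000
s(4y) = (1/(8031/10000) − 1)/(4) = 1969/32124 ≈ 6.1294%

step 1 [0.5y] swap r/2=43/4957: DF=(1 − 43/4957·(0))/(1+43/4957) = 4957/5000 ≈ 0.991400
step 2 [1y] swap r/2=401/19513: DF=(1 − 401/19513·(0.991400))/(1+401/19513) = 9599/10000 ≈ 0.959900
step 3 [1.5y] swap r/2=667/28846: DF=(1 − 667/28846·(0.991400+0.959900))/(1+667/28846) = 9333/10000 ≈ 0.933300
step 4 [2y] zero: DF = P = 8907/10000 ≈ 0.890700
step 5 [2.5y] zero: DF = P = 547/625 ≈ 0.875200
step 6 [3y] swap r/2=462/18373: DF=(1 − 462/18373·(0.991400+0.959900+0.933300+0.890700+0.875200))/(1+462/18373) = 4307/5000 ≈ 0.861400
step 7 [3.5y] swap r/2=1674/63445: DF=(1 − 1674/63445·(0.991400+0.959900+0.933300+0.890700+0.875200+0.861400))/(1+1674/63445) = 4163/5000 ≈ 0.832600
step 8 [4y] zero: DF = P = 8031/10000 ≈ 0.803100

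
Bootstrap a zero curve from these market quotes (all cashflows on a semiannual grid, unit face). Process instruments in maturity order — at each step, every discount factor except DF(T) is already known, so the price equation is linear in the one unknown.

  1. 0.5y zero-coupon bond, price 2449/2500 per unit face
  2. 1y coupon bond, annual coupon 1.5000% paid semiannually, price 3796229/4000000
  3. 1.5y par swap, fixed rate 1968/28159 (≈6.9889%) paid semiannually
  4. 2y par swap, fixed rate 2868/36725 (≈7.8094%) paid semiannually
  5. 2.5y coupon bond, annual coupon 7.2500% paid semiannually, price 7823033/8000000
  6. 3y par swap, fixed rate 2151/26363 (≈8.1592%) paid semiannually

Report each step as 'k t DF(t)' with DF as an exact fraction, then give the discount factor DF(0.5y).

step 1 [0.5y] zero: DF = P = 2449/2500 ≈ 0.979600
step 2 [1y] bond c/2=3/400: DF=(3796229/4000000 − 3/400·(0.979600))/(1+3/400) = 9347/10000 ≈ 0.934700
step 3 [1.5y] swap r/2=984/28159: DF=(1 − 984/28159·(0.979600+0.934700))/(1+984/28159) = 1127/1250 ≈ 0.901600
step 4 [2y] swap r/2=1434/36725: DF=(1 − 1434/36725·(0.979600+0.934700+0.901600))/(1+1434/36725) = 4283/5000 ≈ 0.856600
step 5 [2.5y] bond c/2=29/800: DF=(7823033/8000000 − 29/800·(0.979600+0.934700+0.901600+0.856600))/(1+29/800) = 1019/1250 ≈ 0.815200
step 6 [3y] swap r/2=2151/52726: DF=(1 − 2151/52726·(0.979600+0.934700+0.901600+0.856600+0.815200))/(1+2151/52726) = 7849/10000 ≈ 0.784900

1 1/2 2449/2500
2 1 9347/10000
3 3/2 1127/1250
4 2 4283/5000
5 5/2 1019/1250
6 3 7849/10000
DF(0.5y) = 2449/2500 ≈ 0.979600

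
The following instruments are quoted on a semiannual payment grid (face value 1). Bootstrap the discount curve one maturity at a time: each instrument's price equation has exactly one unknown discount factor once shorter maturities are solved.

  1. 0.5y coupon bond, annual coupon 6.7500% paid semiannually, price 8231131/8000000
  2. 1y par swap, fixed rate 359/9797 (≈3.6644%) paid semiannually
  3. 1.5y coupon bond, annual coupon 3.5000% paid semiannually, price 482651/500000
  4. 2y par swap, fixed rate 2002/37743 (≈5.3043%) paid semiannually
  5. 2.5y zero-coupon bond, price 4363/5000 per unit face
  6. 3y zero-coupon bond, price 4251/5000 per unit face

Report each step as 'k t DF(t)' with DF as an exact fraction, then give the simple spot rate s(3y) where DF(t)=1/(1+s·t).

1 1/2 9953/10000
2 1 9641/10000
3 3/2 183/200
4 2 8999/10000
5 5/2 4363/5000
6 3 4251/5000
s(3y) = (1/(4251/5000) − 1)/(3) = 749/12753 ≈ 5.8731%

step 1 [0.5y] bond c/2=27/800: DF=(8231131/8000000 − 27/800·(0))/(1+27/800) = 9953/10000 ≈ 0.995300
step 2 [1y] swap r/2=359/19594: DF=(1 − 359/19594·(0.995300))/(1+359/19594) = 9641/10000 ≈ 0.964100
step 3 [1.5y] bond c/2=7/400: DF=(482651/500000 − 7/400·(0.995300+0.964100))/(1+7/400) = 183/200 ≈ 0.915000
step 4 [2y] swap r/2=1001/37743: DF=(1 − 1001/37743·(0.995300+0.964100+0.915000))/(1+1001/37743) = 8999/10000 ≈ 0.899900
step 5 [2.5y] zero: DF = P = 4363/5000 ≈ 0.872600
step 6 [3y] zero: DF = P = 4251/5000 ≈ 0.850200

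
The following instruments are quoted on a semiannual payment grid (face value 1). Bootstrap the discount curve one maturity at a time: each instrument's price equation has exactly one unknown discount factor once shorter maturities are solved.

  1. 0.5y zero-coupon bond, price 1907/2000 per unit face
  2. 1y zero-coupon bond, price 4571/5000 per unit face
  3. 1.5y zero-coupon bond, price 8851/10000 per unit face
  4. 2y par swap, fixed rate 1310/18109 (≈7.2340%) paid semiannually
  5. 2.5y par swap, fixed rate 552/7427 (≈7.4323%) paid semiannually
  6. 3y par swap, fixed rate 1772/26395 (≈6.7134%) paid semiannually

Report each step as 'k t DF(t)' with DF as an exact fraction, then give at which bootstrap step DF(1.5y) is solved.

step 1 [0.5y] zero: DF = P = 1907/2000 ≈ 0.953500
step 2 [1y] zero: DF = P = 4571/5000 ≈ 0.914200
step 3 [1.5y] zero: DF = P = 8851/10000 ≈ 0.885100
step 4 [2y] swap r/2=655/18109: DF=(1 − 655/18109·(0.953500+0.914200+0.885100))/(1+655/18109) = 869/1000 ≈ 0.869000
step 5 [2.5y] swap r/2=276/7427: DF=(1 − 276/7427·(0.953500+0.914200+0.885100+0.869000))/(1+276/7427) = 1043/1250 ≈ 0.834400
step 6 [3y] swap r/2=886/26395: DF=(1 − 886/26395·(0.953500+0.914200+0.885100+0.869000+0.834400))/(1+886/26395) = 2057/2500 ≈ 0.822800

1 1/2 1907/2000
2 1 4571/5000
3 3/2 8851/10000
4 2 869/1000
5 5/2 1043/1250
6 3 2057/2500
DF(1.5y) is solved at step 3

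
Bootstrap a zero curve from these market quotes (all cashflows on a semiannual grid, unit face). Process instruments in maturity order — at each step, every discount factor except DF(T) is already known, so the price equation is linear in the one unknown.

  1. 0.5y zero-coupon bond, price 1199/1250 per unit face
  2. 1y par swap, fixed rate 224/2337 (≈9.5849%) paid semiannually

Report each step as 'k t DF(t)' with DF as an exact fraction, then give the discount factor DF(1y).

1 1/2 1199/1250
2 1 569/625
DF(1y) = 569/625 ≈ 0.910400

step 1 [0.5y] zero: DF = P = 1199/1250 ≈ 0.959200
step 2 [1y] swap r/2=112/2337: DF=(1 − 112/2337·(0.959200))/(1+112/2337) = 569/625 ≈ 0.910400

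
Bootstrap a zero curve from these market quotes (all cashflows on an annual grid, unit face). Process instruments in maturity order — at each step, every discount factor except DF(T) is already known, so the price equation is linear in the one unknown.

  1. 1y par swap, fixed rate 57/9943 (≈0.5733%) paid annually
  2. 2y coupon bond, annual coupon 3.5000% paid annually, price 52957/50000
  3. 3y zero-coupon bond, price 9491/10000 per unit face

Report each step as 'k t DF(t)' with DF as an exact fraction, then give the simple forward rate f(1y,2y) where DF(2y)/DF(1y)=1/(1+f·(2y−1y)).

1 1 9943/10000
2 2 9897/10000
3 3 9491/10000
f(1y,2y) = ((9943/10000)/(9897/10000) − 1)/(1) = 46/9897 ≈ 0.4648%

step 1 [1y] swap r/1=57/9943: DF=(1 − 57/9943·(0))/(1+57/9943) = 9943/10000 ≈ 0.994300
step 2 [2y] bond c/1=7/200: DF=(52957/50000 − 7/200·(0.994300))/(1+7/200) = 9897/10000 ≈ 0.989700
step 3 [3y] zero: DF = P = 9491/10000 ≈ 0.949100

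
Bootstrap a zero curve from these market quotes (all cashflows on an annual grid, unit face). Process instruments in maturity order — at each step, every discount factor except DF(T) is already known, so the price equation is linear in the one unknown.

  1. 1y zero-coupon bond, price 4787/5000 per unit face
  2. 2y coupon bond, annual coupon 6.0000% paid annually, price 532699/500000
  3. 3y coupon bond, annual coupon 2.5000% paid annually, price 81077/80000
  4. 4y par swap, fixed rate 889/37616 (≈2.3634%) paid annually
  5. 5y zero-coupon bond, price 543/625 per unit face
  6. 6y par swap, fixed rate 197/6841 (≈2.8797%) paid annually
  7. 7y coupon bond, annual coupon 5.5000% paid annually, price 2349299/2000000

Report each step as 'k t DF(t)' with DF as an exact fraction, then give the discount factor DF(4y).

1 1 4787/5000
2 2 9509/10000
3 3 4711/5000
4 4 9111/10000
5 5 543/625
6 6 1053/1250
7 7 8281/10000
DF(4y) = 9111/10000 ≈ 0.911100

step 1 [1y] zero: DF = P = 4787/5000 ≈ 0.957400
step 2 [2y] bond c/1=3/50: DF=(532699/500000 − 3/50·(0.957400))/(1+3/50) = 9509/10000 ≈ 0.950900
step 3 [3y] bond c/1=1/40: DF=(81077/80000 − 1/40·(0.957400+0.950900))/(1+1/40) = 4711/5000 ≈ 0.942200
step 4 [4y] swap r/1=889/37616: DF=(1 − 889/37616·(0.957400+0.950900+0.942200))/(1+889/37616) = 9111/10000 ≈ 0.911100
step 5 [5y] zero: DF = P = 543/625 ≈ 0.868800
step 6 [6y] swap r/1=197/6841: DF=(1 − 197/6841·(0.957400+0.950900+0.942200+0.911100+0.868800))/(1+197/6841) = 1053/1250 ≈ 0.842400
step 7 [7y] bond c/1=11/200: DF=(2349299/2000000 − 11/200·(0.957400+0.950900+0.942200+0.911100+0.868800+0.842400))/(1+11/200) = 8281/10000 ≈ 0.828100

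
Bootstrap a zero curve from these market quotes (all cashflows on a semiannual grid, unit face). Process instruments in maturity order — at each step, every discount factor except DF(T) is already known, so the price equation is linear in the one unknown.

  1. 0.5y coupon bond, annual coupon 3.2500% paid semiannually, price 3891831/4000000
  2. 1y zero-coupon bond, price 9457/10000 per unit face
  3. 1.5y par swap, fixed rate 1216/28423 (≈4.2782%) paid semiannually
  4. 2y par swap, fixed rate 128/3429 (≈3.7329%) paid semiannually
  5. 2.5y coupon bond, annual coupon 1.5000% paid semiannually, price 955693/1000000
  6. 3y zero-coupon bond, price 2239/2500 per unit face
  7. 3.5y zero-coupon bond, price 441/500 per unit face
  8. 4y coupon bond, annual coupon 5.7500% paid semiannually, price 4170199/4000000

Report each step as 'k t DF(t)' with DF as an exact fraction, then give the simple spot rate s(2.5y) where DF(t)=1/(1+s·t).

1 1/2 4787/5000
2 1 9457/10000
3 3/2 587/625
4 2 581/625
5 5/2 1841/2000
6 3 2239/2500
7 7/2 441/500
8 4 4163/5000
s(2.5y) = (1/(1841/2000) − 1)/(5/2) = 318/9205 ≈ 3.4546%

step 1 [0.5y] bond c/2=13/800: DF=(3891831/4000000 − 13/800·(0))/(1+13/800) = 4787/5000 ≈ 0.957400
step 2 [1y] zero: DF = P = 9457/10000 ≈ 0.945700
step 3 [1.5y] swap r/2=608/28423: DF=(1 − 608/28423·(0.957400+0.945700))/(1+608/28423) = 587/625 ≈ 0.939200
step 4 [2y] swap r/2=64/3429: DF=(1 − 64/3429·(0.957400+0.945700+0.939200))/(1+64/3429) = 581/625 ≈ 0.929600
step 5 [2.5y] bond c/2=3/400: DF=(955693/1000000 − 3/400·(0.957400+0.945700+0.939200+0.929600))/(1+3/400) = 1841/2000 ≈ 0.920500
step 6 [3y] zero: DF = P = 2239/2500 ≈ 0.895600
step 7 [3.5y] zero: DF = P = 441/500 ≈ 0.882000
step 8 [4y] bond c/2=23/800: DF=(4170199/4000000 − 23/800·(0.957400+0.945700+0.939200+0.929600+0.920500+0.895600+0.882000))/(1+23/800) = 4163/5000 ≈ 0.832600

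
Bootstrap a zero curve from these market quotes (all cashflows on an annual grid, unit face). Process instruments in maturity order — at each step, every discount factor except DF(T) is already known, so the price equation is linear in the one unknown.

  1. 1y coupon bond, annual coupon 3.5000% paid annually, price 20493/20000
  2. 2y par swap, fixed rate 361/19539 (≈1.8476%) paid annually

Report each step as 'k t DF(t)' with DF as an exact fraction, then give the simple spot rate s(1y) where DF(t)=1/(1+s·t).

step 1 [1y] bond c/1=7/200: DF=(20493/20000 − 7/200·(0))/(1+7/200) = 99/100 ≈ 0.990000
step 2 [2y] swap r/1=361/19539: DF=(1 − 361/19539·(0.990000))/(1+361/19539) = 9639/10000 ≈ 0.963900

1 1 99/100
2 2 9639/10000
s(1y) = (1/(99/100) − 1)/(1) = 1/99 ≈ 1.0101%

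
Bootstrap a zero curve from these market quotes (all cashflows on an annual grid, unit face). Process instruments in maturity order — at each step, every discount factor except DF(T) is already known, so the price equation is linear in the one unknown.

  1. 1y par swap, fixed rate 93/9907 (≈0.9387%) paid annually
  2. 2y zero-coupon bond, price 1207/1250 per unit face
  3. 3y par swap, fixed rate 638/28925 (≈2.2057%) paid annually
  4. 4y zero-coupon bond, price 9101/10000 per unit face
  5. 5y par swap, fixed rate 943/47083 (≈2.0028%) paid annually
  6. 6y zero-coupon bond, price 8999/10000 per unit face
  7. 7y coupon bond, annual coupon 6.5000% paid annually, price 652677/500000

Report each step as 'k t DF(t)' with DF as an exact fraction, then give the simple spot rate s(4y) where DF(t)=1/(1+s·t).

1 1 9907/10000
2 2 1207/1250
3 3 4681/5000
4 4 9101/10000
5 5 9057/10000
6 6 8999/10000
7 7 4417/5000
s(4y) = (1/(9101/10000) − 1)/(4) = 899/36404 ≈ 2.4695%

step 1 [1y] swap r/1=93/9907: DF=(1 − 93/9907·(0))/(1+93/9907) = 9907/10000 ≈ 0.990700
step 2 [2y] zero: DF = P = 1207/1250 ≈ 0.965600
step 3 [3y] swap r/1=638/28925: DF=(1 − 638/28925·(0.990700+0.965600))/(1+638/28925) = 4681/5000 ≈ 0.936200
step 4 [4y] zero: DF = P = 9101/10000 ≈ 0.910100
step 5 [5y] swap r/1=943/47083: DF=(1 − 943/47083·(0.990700+0.965600+0.936200+0.910100))/(1+943/47083) = 9057/10000 ≈ 0.905700
step 6 [6y] zero: DF = P = 8999/10000 ≈ 0.899900
step 7 [7y] bond c/1=13/200: DF=(652677/500000 − 13/200·(0.990700+0.965600+0.936200+0.910100+0.905700+0.899900))/(1+13/200) = 4417/5000 ≈ 0.883400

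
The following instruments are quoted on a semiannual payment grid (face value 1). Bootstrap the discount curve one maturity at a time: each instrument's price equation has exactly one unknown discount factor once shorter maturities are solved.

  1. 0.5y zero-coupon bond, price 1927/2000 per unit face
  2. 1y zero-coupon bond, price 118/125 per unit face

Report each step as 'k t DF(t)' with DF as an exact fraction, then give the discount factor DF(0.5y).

step 1 [0.5y] zero: DF = P = 1927/2000 ≈ 0.963500
step 2 [1y] zero: DF = P = 118/125 ≈ 0.944000

1 1/2 1927/2000
2 1 118/125
DF(0.5y) = 1927/2000 ≈ 0.963500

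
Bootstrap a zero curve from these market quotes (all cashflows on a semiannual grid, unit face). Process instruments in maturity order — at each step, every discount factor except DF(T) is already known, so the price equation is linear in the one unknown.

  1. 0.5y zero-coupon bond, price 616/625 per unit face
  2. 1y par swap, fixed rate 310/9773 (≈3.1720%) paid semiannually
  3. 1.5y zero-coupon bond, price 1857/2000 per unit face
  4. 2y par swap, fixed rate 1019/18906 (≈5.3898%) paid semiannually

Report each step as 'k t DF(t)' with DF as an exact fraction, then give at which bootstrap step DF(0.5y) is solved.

1 1/2 616/625
2 1 969/1000
3 3/2 1857/2000
4 2 8981/10000
DF(0.5y) is solved at step 1

step 1 [0.5y] zero: DF = P = 616/625 ≈ 0.985600
step 2 [1y] swap r/2=155/9773: DF=(1 − 155/9773·(0.985600))/(1+155/9773) = 969/1000 ≈ 0.969000
step 3 [1.5y] zero: DF = P = 1857/2000 ≈ 0.928500
step 4 [2y] swap r/2=1019/37812: DF=(1 − 1019/37812·(0.985600+0.969000+0.928500))/(1+1019/37812) = 8981/10000 ≈ 0.898100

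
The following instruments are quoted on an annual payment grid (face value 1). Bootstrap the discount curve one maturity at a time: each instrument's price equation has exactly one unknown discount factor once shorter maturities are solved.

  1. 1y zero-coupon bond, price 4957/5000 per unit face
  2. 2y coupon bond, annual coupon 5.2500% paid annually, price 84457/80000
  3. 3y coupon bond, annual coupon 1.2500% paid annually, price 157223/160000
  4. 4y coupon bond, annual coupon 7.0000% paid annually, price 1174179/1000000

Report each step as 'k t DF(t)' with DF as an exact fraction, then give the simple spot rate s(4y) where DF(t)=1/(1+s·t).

step 1 [1y] zero: DF = P = 4957/5000 ≈ 0.991400
step 2 [2y] bond c/1=21/400: DF=(84457/80000 − 21/400·(0.991400))/(1+21/400) = 596/625 ≈ 0.953600
step 3 [3y] bond c/1=1/80: DF=(157223/160000 − 1/80·(0.991400+0.953600))/(1+1/80) = 1893/2000 ≈ 0.946500
step 4 [4y] bond c/1=7/100: DF=(1174179/1000000 − 7/100·(0.991400+0.953600+0.946500))/(1+7/100) = 4541/5000 ≈ 0.908200

1 1 4957/5000
2 2 596/625
3 3 1893/2000
4 4 4541/5000
s(4y) = (1/(4541/5000) − 1)/(4) = 459/18164 ≈ 2.5270%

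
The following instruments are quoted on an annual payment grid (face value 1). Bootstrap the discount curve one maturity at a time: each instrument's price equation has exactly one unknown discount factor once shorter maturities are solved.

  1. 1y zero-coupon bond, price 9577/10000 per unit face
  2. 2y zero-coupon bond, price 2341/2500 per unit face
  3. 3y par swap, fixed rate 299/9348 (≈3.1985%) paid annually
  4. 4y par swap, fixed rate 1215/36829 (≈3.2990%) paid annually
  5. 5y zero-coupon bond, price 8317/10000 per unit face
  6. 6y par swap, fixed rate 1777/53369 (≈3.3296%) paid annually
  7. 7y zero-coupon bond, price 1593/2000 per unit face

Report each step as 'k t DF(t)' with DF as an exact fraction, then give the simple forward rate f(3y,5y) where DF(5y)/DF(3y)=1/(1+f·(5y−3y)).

step 1 [1y] zero: DF = P = 9577/10000 ≈ 0.957700
step 2 [2y] zero: DF = P = 2341/2500 ≈ 0.936400
step 3 [3y] swap r/1=299/9348: DF=(1 − 299/9348·(0.957700+0.936400))/(1+299/9348) = 9103/10000 ≈ 0.910300
step 4 [4y] swap r/1=1215/36829: DF=(1 − 1215/36829·(0.957700+0.936400+0.910300))/(1+1215/36829) = 1757/2000 ≈ 0.878500
step 5 [5y] zero: DF = P = 8317/10000 ≈ 0.831700
step 6 [6y] swap r/1=1777/53369: DF=(1 − 1777/53369·(0.957700+0.936400+0.910300+0.878500+0.831700))/(1+1777/53369) = 8223/10000 ≈ 0.822300
step 7 [7y] zero: DF = P = 1593/2000 ≈ 0.796500

1 1 9577/10000
2 2 2341/2500
3 3 9103/10000
4 4 1757/2000
5 5 8317/10000
6 6 8223/10000
7 7 1593/2000
f(3y,5y) = ((9103/10000)/(8317/10000) − 1)/(2) = 393/8317 ≈ 4.7253%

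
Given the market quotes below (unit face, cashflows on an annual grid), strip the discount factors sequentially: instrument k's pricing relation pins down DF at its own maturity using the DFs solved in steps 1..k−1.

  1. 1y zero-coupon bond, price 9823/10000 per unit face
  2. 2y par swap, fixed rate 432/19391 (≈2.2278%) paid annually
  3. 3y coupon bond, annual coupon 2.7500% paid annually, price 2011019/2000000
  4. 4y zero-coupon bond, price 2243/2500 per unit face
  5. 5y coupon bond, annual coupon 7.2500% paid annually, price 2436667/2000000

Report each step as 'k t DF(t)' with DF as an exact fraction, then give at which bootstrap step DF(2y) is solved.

1 1 9823/10000
2 2 598/625
3 3 9267/10000
4 4 2243/2500
5 5 551/625
DF(2y) is solved at step 2

step 1 [1y] zero: DF = P = 9823/10000 ≈ 0.982300
step 2 [2y] swap r/1=432/19391: DF=(1 − 432/19391·(0.982300))/(1+432/19391) = 598/625 ≈ 0.956800
step 3 [3y] bond c/1=11/400: DF=(2011019/2000000 − 11/400·(0.982300+0.956800))/(1+11/400) = 9267/10000 ≈ 0.926700
step 4 [4y] zero: DF = P = 2243/2500 ≈ 0.897200
step 5 [5y] bond c/1=29/400: DF=(2436667/2000000 − 29/400·(0.982300+0.956800+0.926700+0.897200))/(1+29/400) = 551/625 ≈ 0.881600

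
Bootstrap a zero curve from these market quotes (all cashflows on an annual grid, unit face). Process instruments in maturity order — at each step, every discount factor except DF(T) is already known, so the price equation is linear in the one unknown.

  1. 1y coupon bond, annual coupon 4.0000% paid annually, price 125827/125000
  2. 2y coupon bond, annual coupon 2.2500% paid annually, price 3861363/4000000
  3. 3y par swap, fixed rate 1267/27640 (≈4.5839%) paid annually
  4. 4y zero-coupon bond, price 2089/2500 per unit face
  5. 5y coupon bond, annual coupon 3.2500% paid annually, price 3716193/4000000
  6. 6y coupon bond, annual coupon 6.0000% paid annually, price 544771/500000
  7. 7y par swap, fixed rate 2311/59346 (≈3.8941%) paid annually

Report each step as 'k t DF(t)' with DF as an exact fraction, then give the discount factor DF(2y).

step 1 [1y] bond c/1=1/25: DF=(125827/125000 − 1/25·(0))/(1+1/25) = 9679/10000 ≈ 0.967900
step 2 [2y] bond c/1=9/400: DF=(3861363/4000000 − 9/400·(0.967900))/(1+9/400) = 2307/2500 ≈ 0.922800
step 3 [3y] swap r/1=1267/27640: DF=(1 − 1267/27640·(0.967900+0.922800))/(1+1267/27640) = 8733/10000 ≈ 0.873300
step 4 [4y] zero: DF = P = 2089/2500 ≈ 0.835600
step 5 [5y] bond c/1=13/400: DF=(3716193/4000000 − 13/400·(0.967900+0.922800+0.873300+0.835600))/(1+13/400) = 1573/2000 ≈ 0.786500
step 6 [6y] bond c/1=3/50: DF=(544771/500000 − 3/50·(0.967900+0.922800+0.873300+0.835600+0.786500))/(1+3/50) = 1949/2500 ≈ 0.779600
step 7 [7y] swap r/1=2311/59346: DF=(1 − 2311/59346·(0.967900+0.922800+0.873300+0.835600+0.786500+0.779600))/(1+2311/59346) = 7689/10000 ≈ 0.768900

1 1 9679/10000
2 2 2307/2500
3 3 8733/10000
4 4 2089/2500
5 5 1573/2000
6 6 1949/2500
7 7 7689/10000
DF(2y) = 2307/2500 ≈ 0.922800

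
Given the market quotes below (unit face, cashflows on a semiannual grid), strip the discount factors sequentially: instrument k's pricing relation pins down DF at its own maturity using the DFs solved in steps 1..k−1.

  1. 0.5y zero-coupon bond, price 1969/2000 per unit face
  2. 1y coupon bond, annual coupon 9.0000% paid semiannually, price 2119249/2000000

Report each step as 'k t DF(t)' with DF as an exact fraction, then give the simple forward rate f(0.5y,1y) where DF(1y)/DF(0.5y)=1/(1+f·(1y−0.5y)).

1 1/2 1969/2000
2 1 2429/2500
f(0.5y,1y) = ((1969/2000)/(2429/2500) − 1)/(1/2) = 129/4858 ≈ 2.6554%

step 1 [0.5y] zero: DF = P = 1969/2000 ≈ 0.984500
step 2 [1y] bond c/2=9/200: DF=(2119249/2000000 − 9/200·(0.984500))/(1+9/200) = 2429/2500 ≈ 0.971600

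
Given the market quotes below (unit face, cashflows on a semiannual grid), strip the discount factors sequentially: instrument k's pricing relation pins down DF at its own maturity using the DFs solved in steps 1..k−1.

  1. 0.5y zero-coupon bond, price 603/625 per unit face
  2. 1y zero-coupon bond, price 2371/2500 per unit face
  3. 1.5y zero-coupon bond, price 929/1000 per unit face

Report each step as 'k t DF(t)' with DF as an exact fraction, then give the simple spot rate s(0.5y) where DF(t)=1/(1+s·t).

step 1 [0.5y] zero: DF = P = 603/625 ≈ 0.964800
step 2 [1y] zero: DF = P = 2371/2500 ≈ 0.948400
step 3 [1.5y] zero: DF = P = 929/1000 ≈ 0.929000

1 1/2 603/625
2 1 2371/2500
3 3/2 929/1000
s(0.5y) = (1/(603/625) − 1)/(1/2) = 44/603 ≈ 7.2968%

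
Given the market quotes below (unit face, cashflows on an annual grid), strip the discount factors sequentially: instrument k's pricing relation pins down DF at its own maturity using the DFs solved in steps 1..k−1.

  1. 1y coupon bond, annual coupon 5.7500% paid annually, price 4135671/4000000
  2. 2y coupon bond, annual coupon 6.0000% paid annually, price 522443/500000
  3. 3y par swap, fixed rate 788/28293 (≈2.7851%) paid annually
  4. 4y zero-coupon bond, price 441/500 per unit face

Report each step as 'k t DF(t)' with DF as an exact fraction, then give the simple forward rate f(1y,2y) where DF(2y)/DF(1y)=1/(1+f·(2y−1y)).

step 1 [1y] bond c/1=23/400: DF=(4135671/4000000 − 23/400·(0))/(1+23/400) = 9777/10000 ≈ 0.977700
step 2 [2y] bond c/1=3/50: DF=(522443/500000 − 3/50·(0.977700))/(1+3/50) = 1163/1250 ≈ 0.930400
step 3 [3y] swap r/1=788/28293: DF=(1 − 788/28293·(0.977700+0.930400))/(1+788/28293) = 2303/2500 ≈ 0.921200
step 4 [4y] zero: DF = P = 441/500 ≈ 0.882000

1 1 9777/10000
2 2 1163/1250
3 3 2303/2500
4 4 441/500
f(1y,2y) = ((9777/10000)/(1163/1250) − 1)/(1) = 473/9304 ≈ 5.0838%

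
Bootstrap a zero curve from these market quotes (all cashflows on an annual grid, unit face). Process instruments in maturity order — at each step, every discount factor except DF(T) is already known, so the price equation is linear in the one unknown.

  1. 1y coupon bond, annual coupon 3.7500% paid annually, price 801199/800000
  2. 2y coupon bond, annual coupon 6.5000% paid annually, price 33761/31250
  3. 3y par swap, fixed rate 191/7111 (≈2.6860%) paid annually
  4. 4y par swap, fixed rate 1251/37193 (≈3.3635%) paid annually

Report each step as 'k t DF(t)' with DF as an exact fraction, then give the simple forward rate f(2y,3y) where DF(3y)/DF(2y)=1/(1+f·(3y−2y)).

1 1 9653/10000
2 2 1911/2000
3 3 2309/2500
4 4 8749/10000
f(2y,3y) = ((1911/2000)/(2309/2500) − 1)/(1) = 319/9236 ≈ 3.4539%

step 1 [1y] bond c/1=3/80: DF=(801199/800000 − 3/80·(0))/(1+3/80) = 9653/10000 ≈ 0.965300
step 2 [2y] bond c/1=13/200: DF=(33761/31250 − 13/200·(0.965300))/(1+13/200) = 1911/2000 ≈ 0.955500
step 3 [3y] swap r/1=191/7111: DF=(1 − 191/7111·(0.965300+0.955500))/(1+191/7111) = 2309/2500 ≈ 0.923600
step 4 [4y] swap r/1=1251/37193: DF=(1 − 1251/37193·(0.965300+0.955500+0.923600))/(1+1251/37193) = 8749/10000 ≈ 0.874900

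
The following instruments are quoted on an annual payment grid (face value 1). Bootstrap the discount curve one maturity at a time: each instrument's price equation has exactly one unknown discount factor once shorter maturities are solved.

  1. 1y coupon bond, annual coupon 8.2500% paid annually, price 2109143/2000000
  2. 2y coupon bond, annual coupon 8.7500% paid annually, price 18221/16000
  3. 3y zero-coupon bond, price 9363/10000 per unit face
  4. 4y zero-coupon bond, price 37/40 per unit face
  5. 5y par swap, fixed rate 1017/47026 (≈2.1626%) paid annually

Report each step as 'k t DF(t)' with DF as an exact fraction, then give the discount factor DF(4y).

1 1 4871/5000
2 2 1211/1250
3 3 9363/10000
4 4 37/40
5 5 8983/10000
DF(4y) = 37/40 ≈ 0.925000

step 1 [1y] bond c/1=33/400: DF=(2109143/2000000 − 33/400·(0))/(1+33/400) = 4871/5000 ≈ 0.974200
step 2 [2y] bond c/1=7/80: DF=(18221/16000 − 7/80·(0.974200))/(1+7/80) = 1211/1250 ≈ 0.968800
step 3 [3y] zero: DF = P = 9363/10000 ≈ 0.936300
step 4 [4y] zero: DF = P = 37/40 ≈ 0.925000
step 5 [5y] swap r/1=1017/47026: DF=(1 − 1017/47026·(0.974200+0.968800+0.936300+0.925000))/(1+1017/47026) = 8983/10000 ≈ 0.898300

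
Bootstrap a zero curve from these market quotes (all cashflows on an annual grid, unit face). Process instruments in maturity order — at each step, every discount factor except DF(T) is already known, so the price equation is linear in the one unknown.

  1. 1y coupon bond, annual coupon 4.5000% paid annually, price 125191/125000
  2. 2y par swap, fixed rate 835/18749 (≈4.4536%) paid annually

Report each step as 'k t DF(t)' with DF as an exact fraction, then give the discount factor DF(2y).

step 1 [1y] bond c/1=9/200: DF=(125191/125000 − 9/200·(0))/(1+9/200) = 599/625 ≈ 0.958400
step 2 [2y] swap r/1=835/18749: DF=(1 − 835/18749·(0.958400))/(1+835/18749) = 1833/2000 ≈ 0.916500

1 1 599/625
2 2 1833/2000
DF(2y) = 1833/2000 ≈ 0.916500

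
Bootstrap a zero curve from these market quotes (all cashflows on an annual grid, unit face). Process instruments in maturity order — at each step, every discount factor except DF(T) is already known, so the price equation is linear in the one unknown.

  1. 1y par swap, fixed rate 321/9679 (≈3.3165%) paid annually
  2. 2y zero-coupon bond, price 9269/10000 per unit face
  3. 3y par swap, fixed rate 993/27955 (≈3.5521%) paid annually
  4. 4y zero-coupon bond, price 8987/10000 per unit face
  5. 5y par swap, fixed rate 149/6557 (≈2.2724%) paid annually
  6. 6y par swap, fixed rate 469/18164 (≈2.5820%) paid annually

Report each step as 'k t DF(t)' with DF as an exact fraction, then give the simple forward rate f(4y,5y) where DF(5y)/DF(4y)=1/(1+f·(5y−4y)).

1 1 9679/10000
2 2 9269/10000
3 3 9007/10000
4 4 8987/10000
5 5 8957/10000
6 6 8593/10000
f(4y,5y) = ((8987/10000)/(8957/10000) − 1)/(1) = 30/8957 ≈ 0.3349%

step 1 [1y] swap r/1=321/9679: DF=(1 − 321/9679·(0))/(1+321/9679) = 9679/10000 ≈ 0.967900
step 2 [2y] zero: DF = P = 9269/10000 ≈ 0.926900
step 3 [3y] swap r/1=993/27955: DF=(1 − 993/27955·(0.967900+0.926900))/(1+993/27955) = 9007/10000 ≈ 0.900700
step 4 [4y] zero: DF = P = 8987/10000 ≈ 0.898700
step 5 [5y] swap r/1=149/6557: DF=(1 − 149/6557·(0.967900+0.926900+0.900700+0.898700))/(1+149/6557) = 8957/10000 ≈ 0.895700
step 6 [6y] swap r/1=469/18164: DF=(1 − 469/18164·(0.967900+0.926900+0.900700+0.898700+0.895700))/(1+469/18164) = 8593/10000 ≈ 0.859300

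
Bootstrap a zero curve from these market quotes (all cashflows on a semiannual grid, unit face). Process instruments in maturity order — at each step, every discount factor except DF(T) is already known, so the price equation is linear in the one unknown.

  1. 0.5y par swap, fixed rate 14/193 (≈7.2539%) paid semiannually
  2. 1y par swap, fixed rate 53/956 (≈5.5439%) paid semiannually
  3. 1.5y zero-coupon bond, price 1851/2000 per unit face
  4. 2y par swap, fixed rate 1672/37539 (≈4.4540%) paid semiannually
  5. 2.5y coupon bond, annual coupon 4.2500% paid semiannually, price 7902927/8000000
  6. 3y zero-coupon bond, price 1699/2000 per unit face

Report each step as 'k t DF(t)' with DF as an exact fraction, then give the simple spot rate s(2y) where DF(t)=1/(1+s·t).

1 1/2 193/200
2 1 947/1000
3 3/2 1851/2000
4 2 2291/2500
5 5/2 2223/2500
6 3 1699/2000
s(2y) = (1/(2291/2500) − 1)/(2) = 209/4582 ≈ 4.5613%

step 1 [0.5y] swap r/2=7/193: DF=(1 − 7/193·(0))/(1+7/193) = 193/200 ≈ 0.965000
step 2 [1y] swap r/2=53/1912: DF=(1 − 53/1912·(0.965000))/(1+53/1912) = 947/1000 ≈ 0.947000
step 3 [1.5y] zero: DF = P = 1851/2000 ≈ 0.925500
step 4 [2y] swap r/2=836/37539: DF=(1 − 836/37539·(0.965000+0.947000+0.925500))/(1+836/37539) = 2291/2500 ≈ 0.916400
step 5 [2.5y] bond c/2=17/800: DF=(7902927/8000000 − 17/800·(0.965000+0.947000+0.925500+0.916400))/(1+17/800) = 2223/2500 ≈ 0.889200
step 6 [3y] zero: DF = P = 1699/2000 ≈ 0.849500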